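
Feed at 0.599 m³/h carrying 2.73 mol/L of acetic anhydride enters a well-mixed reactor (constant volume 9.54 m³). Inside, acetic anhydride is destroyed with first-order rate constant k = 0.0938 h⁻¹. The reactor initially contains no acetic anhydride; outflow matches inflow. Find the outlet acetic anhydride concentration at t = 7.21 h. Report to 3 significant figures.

0.741 mol/L

Species balance: V dC/dt = Q C_in − Q C − k V C.
dC/dt = (Q/V) C_in − (Q/V + k) C; effective rate a = Q/V + k = 0.062788 + 0.0938 = 0.15659 h⁻¹.
C_ss = Q C_in/(Q + kV) = 1.0947 mol/L; C(t) = C_ss + (C₀ − C_ss) e^(−a t).
C(7.21) = 1.0947 + (-1.0947)·e^(−0.15659·7.21) = 1.0947 + (-1.0947)·0.32336 = 0.74070 mol/L.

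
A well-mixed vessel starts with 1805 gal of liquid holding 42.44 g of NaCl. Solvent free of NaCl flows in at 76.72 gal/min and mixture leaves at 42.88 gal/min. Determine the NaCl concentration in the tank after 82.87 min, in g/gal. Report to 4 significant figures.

Total volume: dV/dt = Q_in − Q_out = 33.8400 gal/min, so V(t) = 1805 + 33.8400 t and V(82.87) = 4609.32 gal.
Solute balance: dm/dt = 0 − Q_out C = −Q_out m/V(t).
dm/m = −Q_out dt/(V₀ + 33.8400 t); integrating gives ln(m/m₀) = −(Q_out/(Q_in−Q_out)) ln(V/V₀).
m = m₀ (V₀/V)^(Q_out/(Q_in−Q_out)) = 42.44 × (1805/4609.32)^(1.26714) = 12.9374 g.
C = m/V = 12.9374/4609.32 = 0.00280679 g/gal.

0.002807 g/gal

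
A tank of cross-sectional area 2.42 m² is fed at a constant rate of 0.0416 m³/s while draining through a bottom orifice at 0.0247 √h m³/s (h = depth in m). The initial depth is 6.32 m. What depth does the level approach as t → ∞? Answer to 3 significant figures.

2.84 m

A dh/dt = Q_in − 0.0247 √h. Steady state requires inflow = outflow:
Q_in = 0.0247 √h_ss ⇒ √h_ss = 0.0416/0.0247 = 1.6842.
h_ss = 1.6842² = 2.8366 m. (Since h₀ = 6.32 m > h_ss, the level will fall toward this value.)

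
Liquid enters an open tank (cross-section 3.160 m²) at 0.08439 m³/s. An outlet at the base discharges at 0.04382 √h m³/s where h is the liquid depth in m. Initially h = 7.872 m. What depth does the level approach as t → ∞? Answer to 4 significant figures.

Level balance: A dh/dt = 0.08439 − 0.04382 √h. Setting dh/dt = 0:
Q_in = 0.04382 √h_ss ⇒ √h_ss = 0.08439/0.04382 = 1.92583.
h_ss = 1.92583² = 3.70883 m. (Since h₀ = 7.872 m > h_ss, the level will fall toward this value.)

3.709 m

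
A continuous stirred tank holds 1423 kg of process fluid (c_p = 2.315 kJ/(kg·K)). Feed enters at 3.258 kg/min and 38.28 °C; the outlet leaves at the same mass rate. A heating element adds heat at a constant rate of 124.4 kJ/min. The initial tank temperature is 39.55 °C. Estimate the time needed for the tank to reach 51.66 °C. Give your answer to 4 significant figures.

Heat balance on the well-mixed liquid: M c_p dT/dt = ṁ c_p (T_in − T) + 124.4.
τ = M/ṁ = 436.771 min; T_ss = T_in + Q̇/(ṁ c_p) = 54.7737 °C.
T(t) = T_ss + (T₀ − T_ss) e^(−t/τ). Set T = 51.66:
e^(−t/τ) = (51.66 − 54.7737)/(39.55 − 54.7737) = 0.204530
t = −436.771 · ln(0.204530) = 693.173 min.

693.2 min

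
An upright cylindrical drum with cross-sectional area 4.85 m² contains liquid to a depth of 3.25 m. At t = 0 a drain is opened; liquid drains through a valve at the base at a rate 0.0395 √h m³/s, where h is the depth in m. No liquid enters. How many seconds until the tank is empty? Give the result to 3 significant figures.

A dh/dt = −Q_out = −0.0395 √h.
∫ h^(−1/2) dh = −(0.0395/A) ∫ dt, giving 2√h = 2√h₀ − (0.0395/A) t.
Tank is empty when √h = 0: t_empty = 2A√h₀/0.0395.
t_empty = 2·4.85·√3.25/0.0395 = 9.7000·1.8028/0.0395 = 442.71 s.

443 s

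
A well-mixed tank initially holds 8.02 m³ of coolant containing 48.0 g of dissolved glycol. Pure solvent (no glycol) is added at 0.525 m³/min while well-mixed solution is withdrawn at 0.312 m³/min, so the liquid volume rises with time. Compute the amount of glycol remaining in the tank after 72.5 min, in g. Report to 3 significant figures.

9.96 g

Let m(t) be the amount of glycol. Volume: V(t) = V₀ + (Q_in − Q_out) t = 8.02 + 0.21300 t; V(72.5) = 23.462 m³.
No glycol enters, so dm/dt = −Q_out · (m/V).
Separate: dm/m = −Q_out dt/V(t) ⇒ ln(m/m₀) = −(Q_out/(Q_in−Q_out)) ln(V/V₀).
m = m₀ (V₀/V)^(Q_out/(Q_in−Q_out)) = 48.0 × (8.02/23.462)^(1.4648) = 9.9622 g.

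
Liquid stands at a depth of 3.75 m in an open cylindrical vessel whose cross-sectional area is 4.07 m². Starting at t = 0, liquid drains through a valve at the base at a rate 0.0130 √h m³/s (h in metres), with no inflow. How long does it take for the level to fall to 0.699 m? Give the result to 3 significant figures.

With no inflow, A dh/dt = −0.0130 √h.
This is separable: 2 d(√h)/dt = −0.0130/A, so √h = √h₀ − (0.0130/(2A)) t.
t = 2A(√h₀ − √h)/0.0130 = 2·4.07·(√3.75 − √0.699)/0.0130
  = 8.1400 × (1.9365 − 0.83606) / 0.0130 = 689.04 s.

689 s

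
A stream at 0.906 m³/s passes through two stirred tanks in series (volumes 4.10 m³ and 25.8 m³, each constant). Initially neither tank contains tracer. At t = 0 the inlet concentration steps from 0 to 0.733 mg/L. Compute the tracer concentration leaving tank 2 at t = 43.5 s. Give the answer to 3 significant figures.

0.544 mg/L

Species balance on tank i: dCᵢ/dt = (Cᵢ₋₁ − Cᵢ)/τᵢ with τᵢ = Vᵢ/Q.
τ₁ = 4.10/0.906 = 4.5254 s; τ₂ = 25.8/0.906 = 28.477 s.
Tank 1: C₁ = C_in(1 − e^(−t/τ₁)). Tank 2 (τ₁ ≠ τ₂): C₂ = C_in[1 − (τ₁ e^(−t/τ₁) − τ₂ e^(−t/τ₂))/(τ₁ − τ₂)].
At t = 43.5: e^(−t/τ₁) = 6.6891e-05, e^(−t/τ₂) = 0.21707.
C₂ = 0.733·[1 − (4.5254·6.6891e-05 − 28.477·0.21707)/(-23.951)] = 0.733·0.74194 = 0.54384 mg/L.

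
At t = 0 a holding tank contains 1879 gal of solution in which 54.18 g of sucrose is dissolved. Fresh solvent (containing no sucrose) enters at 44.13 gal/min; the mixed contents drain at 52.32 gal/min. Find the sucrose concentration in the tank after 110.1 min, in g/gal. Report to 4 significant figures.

0.0008514 g/gal

Let m(t) be the amount of sucrose. Volume: V(t) = V₀ + (Q_in − Q_out) t = 1879 − 8.19000 t; V(110.1) = 977.281 gal.
Species balance (pure solvent in): dm/dt = −Q_out · m/V(t).
dm/m = −Q_out dt/(V₀ − 8.19000 t); integrating gives ln(m/m₀) = −(Q_out/(Q_in−Q_out)) ln(V/V₀).
m = m₀ (V₀/V)^(Q_out/(Q_in−Q_out)) = 54.18 × (1879/977.281)^(-6.38828) = 0.832070 g.
C = m/V = 0.832070/977.281 = 0.000851413 g/gal.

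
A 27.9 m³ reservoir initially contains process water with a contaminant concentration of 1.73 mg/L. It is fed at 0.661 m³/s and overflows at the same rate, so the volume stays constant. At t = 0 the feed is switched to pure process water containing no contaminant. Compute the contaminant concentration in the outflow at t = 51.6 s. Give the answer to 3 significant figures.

Accumulation = in − out for the solute gives V dC/dt = Q(C_in − C).
Time constant τ = V/Q = 27.9/0.661 = 42.209 s.
Integrating: C(t) = C_in + (C₀ − C_in) e^(−t/τ).
C(51.6) = 0 + (1.73 − 0)·e^(−51.6/42.209) = 0 + (1.7300)·0.29449 = 0.50948 mg/L.

0.509 mg/L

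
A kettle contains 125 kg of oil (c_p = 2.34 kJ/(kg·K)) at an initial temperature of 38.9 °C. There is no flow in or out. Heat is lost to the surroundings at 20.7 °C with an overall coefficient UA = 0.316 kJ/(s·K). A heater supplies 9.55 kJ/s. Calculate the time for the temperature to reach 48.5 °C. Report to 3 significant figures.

Lumped-capacitance energy balance: M c_p dT/dt = UA(T_amb − T) + Q̇.
τ = M c_p/UA = 925.63 s; T_ss = T_amb + Q̇/UA = 20.7 + 9.55/0.316 = 50.922 °C.
T(t) = T_ss + (T₀ − T_ss)e^(−t/τ); set T = 48.5:
t = −τ ln[(T − T_ss)/(T₀ − T_ss)] = −925.63 · ln(0.20143) = 1483.1 s.

1480 s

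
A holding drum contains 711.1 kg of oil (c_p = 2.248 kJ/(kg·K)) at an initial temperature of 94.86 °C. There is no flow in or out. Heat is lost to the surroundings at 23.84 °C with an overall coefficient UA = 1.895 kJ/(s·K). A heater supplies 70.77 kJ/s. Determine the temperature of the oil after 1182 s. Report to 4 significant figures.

69.48 °C

Unsteady energy balance on the tank contents: M c_p dT/dt = −UA(T − T_amb) + Q̇.
dT/dt = (T_ss − T)/τ with T_ss = T_amb + Q̇/UA = 23.84 + 70.77/1.895 = 61.1856 °C, τ = M c_p/UA = 711.1·2.248/1.895 = 843.563 s.
T approaches T_ss exponentially: T(t) = T_ss + (T₀ − T_ss) e^(−t/τ).
T(1182) = 61.1856 + (33.6744)·0.246302 = 69.4797 °C.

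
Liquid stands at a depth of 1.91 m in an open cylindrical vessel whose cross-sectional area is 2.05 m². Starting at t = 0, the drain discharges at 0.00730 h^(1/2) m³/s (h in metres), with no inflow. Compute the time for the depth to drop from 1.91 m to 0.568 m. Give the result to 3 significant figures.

353 s

Unsteady balance on liquid volume: A dh/dt = −0.00730 √h.
∫ h^(−1/2) dh = −(0.00730/A) ∫ dt, giving 2√h = 2√h₀ − (0.00730/A) t.
t = 2A(√h₀ − √h)/0.00730 = 2·2.05·(√1.91 − √0.568)/0.00730
  = 4.1000 × (1.3820 − 0.75366) / 0.00730 = 352.92 s.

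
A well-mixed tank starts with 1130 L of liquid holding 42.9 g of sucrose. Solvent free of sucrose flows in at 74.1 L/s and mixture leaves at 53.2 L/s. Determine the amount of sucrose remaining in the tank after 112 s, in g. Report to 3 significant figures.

Let m(t) be the amount of sucrose. Volume: V(t) = V₀ + (Q_in − Q_out) t = 1130 + 20.900 t; V(112) = 3470.8 L.
Solute balance: dm/dt = 0 − Q_out C = −Q_out m/V(t).
dm/m = −Q_out dt/(V₀ + 20.900 t); integrating gives ln(m/m₀) = −(Q_out/(Q_in−Q_out)) ln(V/V₀).
m = m₀ (V₀/V)^(Q_out/(Q_in−Q_out)) = 42.9 × (1130/3470.8)^(2.5455) = 2.4656 g.

2.47 g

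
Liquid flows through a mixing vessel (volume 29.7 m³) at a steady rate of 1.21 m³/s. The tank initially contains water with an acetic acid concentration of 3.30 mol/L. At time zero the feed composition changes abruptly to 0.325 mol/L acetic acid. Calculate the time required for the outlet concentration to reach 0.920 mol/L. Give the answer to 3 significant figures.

Transient balance on the dissolved component: V dC/dt = Q(C_in − C), so τ = V/Q = 24.545 s.
C(t) = C_in + (C₀ − C_in) e^(−t/τ). Set C = 0.920 and solve for t:
e^(−t/τ) = (C − C_in)/(C₀ − C_in) = (0.920 − 0.325)/(3.30 − 0.325) = 0.20000
t = −τ ln(…) = 24.545 × 1.6094 = 39.504 s.

39.5 s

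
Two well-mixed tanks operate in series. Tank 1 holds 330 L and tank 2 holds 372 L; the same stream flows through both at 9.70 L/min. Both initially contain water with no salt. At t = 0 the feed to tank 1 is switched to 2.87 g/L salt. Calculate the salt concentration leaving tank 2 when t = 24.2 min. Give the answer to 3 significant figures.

0.417 g/L

Each tank obeys Vᵢ dCᵢ/dt = Q(Cᵢ₋₁ − Cᵢ), so τᵢ = Vᵢ/Q.
τ₁ = 330/9.70 = 34.021 min; τ₂ = 372/9.70 = 38.351 min.
Tank 1: C₁ = C_in(1 − e^(−t/τ₁)). Tank 2 (τ₁ ≠ τ₂): C₂ = C_in[1 − (τ₁ e^(−t/τ₁) − τ₂ e^(−t/τ₂))/(τ₁ − τ₂)].
At t = 24.2: e^(−t/τ₁) = 0.49099, e^(−t/τ₂) = 0.53205.
C₂ = 2.87·[1 − (34.021·0.49099 − 38.351·0.53205)/(-4.3299)] = 2.87·0.14535 = 0.41714 g/L.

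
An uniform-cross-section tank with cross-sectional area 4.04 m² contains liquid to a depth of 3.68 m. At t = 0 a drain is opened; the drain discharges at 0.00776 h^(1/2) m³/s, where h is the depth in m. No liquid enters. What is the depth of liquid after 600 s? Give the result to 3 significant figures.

Unsteady balance on liquid volume: A dh/dt = −0.00776 √h.
This is separable: 2 d(√h)/dt = −0.00776/A, so √h = √h₀ − (0.00776/(2A)) t.
√h = √3.68 − 0.00776·600/(2·4.04) = 1.9183 − 0.57624 = 1.3421.
h = 1.3421² = 1.8012 m.

1.80 m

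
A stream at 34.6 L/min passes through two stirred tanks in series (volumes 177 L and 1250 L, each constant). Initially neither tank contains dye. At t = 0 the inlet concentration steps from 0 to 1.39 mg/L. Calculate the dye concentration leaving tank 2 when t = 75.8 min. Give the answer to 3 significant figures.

Time constants: τᵢ = Vᵢ/Q for each well-mixed tank.
τ₁ = 177/34.6 = 5.1156 min; τ₂ = 1250/34.6 = 36.127 min.
Tank 1: C₁ = C_in(1 − e^(−t/τ₁)). Tank 2 (τ₁ ≠ τ₂): C₂ = C_in[1 − (τ₁ e^(−t/τ₁) − τ₂ e^(−t/τ₂))/(τ₁ − τ₂)].
At t = 75.8: e^(−t/τ₁) = 3.6718e-07, e^(−t/τ₂) = 0.12268.
C₂ = 1.39·[1 − (5.1156·3.6718e-07 − 36.127·0.12268)/(-31.012)] = 1.39·0.85708 = 1.1913 mg/L.

1.19 mg/L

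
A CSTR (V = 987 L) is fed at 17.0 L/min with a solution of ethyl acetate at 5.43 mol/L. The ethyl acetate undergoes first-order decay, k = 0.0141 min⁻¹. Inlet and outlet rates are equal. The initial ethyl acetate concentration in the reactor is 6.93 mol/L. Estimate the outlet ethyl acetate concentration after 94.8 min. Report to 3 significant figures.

Species balance: V dC/dt = Q C_in − Q C − k V C.
This is linear with rate a = Q/V + k = 0.031324 min⁻¹.
C_ss = Q C_in/(Q + kV) = 2.9858 mol/L; C(t) = C_ss + (C₀ − C_ss) e^(−a t).
C(94.8) = 2.9858 + (3.9442)·e^(−0.031324·94.8) = 2.9858 + (3.9442)·0.051329 = 3.1882 mol/L.

3.19 mol/L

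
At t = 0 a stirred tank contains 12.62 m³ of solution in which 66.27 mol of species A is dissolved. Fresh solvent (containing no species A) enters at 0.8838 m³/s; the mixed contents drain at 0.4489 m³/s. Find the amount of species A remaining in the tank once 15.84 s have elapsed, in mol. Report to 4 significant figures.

42.27 mol

Let m(t) be the amount of species A. Volume: V(t) = V₀ + (Q_in − Q_out) t = 12.62 + 0.434900 t; V(15.84) = 19.5088 m³.
Solute balance: dm/dt = 0 − Q_out C = −Q_out m/V(t).
Separate: dm/m = −Q_out dt/V(t) ⇒ ln(m/m₀) = −(Q_out/(Q_in−Q_out)) ln(V/V₀).
m = m₀ (V₀/V)^(Q_out/(Q_in−Q_out)) = 66.27 × (12.62/19.5088)^(1.03219) = 42.2723 mol.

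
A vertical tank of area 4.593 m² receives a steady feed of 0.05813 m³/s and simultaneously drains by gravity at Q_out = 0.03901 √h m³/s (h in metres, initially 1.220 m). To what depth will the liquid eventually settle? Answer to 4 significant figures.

A dh/dt = Q_in − 0.03901 √h. Steady state requires inflow = outflow:
Q_in = 0.03901 √h_ss ⇒ √h_ss = 0.05813/0.03901 = 1.49013.
h_ss = 1.49013² = 2.22049 m. (Since h₀ = 1.220 m < h_ss, the level will rise toward this value.)

2.220 m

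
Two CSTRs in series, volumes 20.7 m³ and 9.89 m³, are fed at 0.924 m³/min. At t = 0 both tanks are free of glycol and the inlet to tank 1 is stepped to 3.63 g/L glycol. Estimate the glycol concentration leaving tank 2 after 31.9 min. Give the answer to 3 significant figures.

Time constants: τᵢ = Vᵢ/Q for each well-mixed tank.
τ₁ = 20.7/0.924 = 22.403 min; τ₂ = 9.89/0.924 = 10.703 min.
Tank 1: C₁ = C_in(1 − e^(−t/τ₁)). Tank 2 (τ₁ ≠ τ₂): C₂ = C_in[1 − (τ₁ e^(−t/τ₁) − τ₂ e^(−t/τ₂))/(τ₁ − τ₂)].
At t = 31.9: e^(−t/τ₁) = 0.24076, e^(−t/τ₂) = 0.050775.
C₂ = 3.63·[1 − (22.403·0.24076 − 10.703·0.050775)/(11.699)] = 3.63·0.58542 = 2.1251 g/L.

2.13 g/L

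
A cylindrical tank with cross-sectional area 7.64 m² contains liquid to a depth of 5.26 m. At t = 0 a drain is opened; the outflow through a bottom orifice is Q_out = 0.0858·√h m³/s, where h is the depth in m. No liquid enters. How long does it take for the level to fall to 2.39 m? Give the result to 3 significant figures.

With no inflow, A dh/dt = −0.0858 √h.
Separate and integrate: 2(√h − √h₀) = −(0.0858/A) t.
t = 2A(√h₀ − √h)/0.0858 = 2·7.64·(√5.26 − √2.39)/0.0858
  = 15.280 × (2.2935 − 1.5460) / 0.0858 = 133.12 s.

133 s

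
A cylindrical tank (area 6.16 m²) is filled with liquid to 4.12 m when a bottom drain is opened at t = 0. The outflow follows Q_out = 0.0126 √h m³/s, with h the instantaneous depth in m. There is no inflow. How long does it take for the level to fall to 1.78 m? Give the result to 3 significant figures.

With no inflow, A dh/dt = −0.0126 √h.
This is separable: 2 d(√h)/dt = −0.0126/A, so √h = √h₀ − (0.0126/(2A)) t.
t = 2A(√h₀ − √h)/0.0126 = 2·6.16·(√4.12 − √1.78)/0.0126
  = 12.320 × (2.0298 − 1.3342) / 0.0126 = 680.15 s.

680 s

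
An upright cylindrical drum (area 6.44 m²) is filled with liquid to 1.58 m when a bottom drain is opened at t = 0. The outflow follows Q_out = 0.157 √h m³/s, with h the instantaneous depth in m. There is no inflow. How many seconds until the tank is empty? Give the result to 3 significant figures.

Volume balance on the tank: A dh/dt = −0.157 √h.
This is separable: 2 d(√h)/dt = −0.157/A, so √h = √h₀ − (0.157/(2A)) t.
Tank is empty when √h = 0: t_empty = 2A√h₀/0.157.
t_empty = 2·6.44·√1.58/0.157 = 12.880·1.2570/0.157 = 103.12 s.

103 s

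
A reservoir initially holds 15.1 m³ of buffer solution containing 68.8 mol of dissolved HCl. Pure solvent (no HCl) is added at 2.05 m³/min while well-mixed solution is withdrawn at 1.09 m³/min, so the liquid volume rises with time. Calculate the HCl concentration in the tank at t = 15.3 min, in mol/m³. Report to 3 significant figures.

1.07 mol/m³

Let m(t) be the amount of HCl. Volume: V(t) = V₀ + (Q_in − Q_out) t = 15.1 + 0.96000 t; V(15.3) = 29.788 m³.
Species balance (pure solvent in): dm/dt = −Q_out · m/V(t).
dm/m = −Q_out dt/(V₀ + 0.96000 t); integrating gives ln(m/m₀) = −(Q_out/(Q_in−Q_out)) ln(V/V₀).
m = m₀ (V₀/V)^(Q_out/(Q_in−Q_out)) = 68.8 × (15.1/29.788)^(1.1354) = 31.810 mol.
C = m/V = 31.810/29.788 = 1.0679 mol/m³.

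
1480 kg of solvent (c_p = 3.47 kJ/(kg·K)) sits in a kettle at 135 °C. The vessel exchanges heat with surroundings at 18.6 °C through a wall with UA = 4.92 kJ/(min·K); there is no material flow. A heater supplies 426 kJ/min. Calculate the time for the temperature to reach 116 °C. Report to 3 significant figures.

Heat balance on the well-mixed liquid: M c_p dT/dt = −UA(T − T_amb) + Q̇.
τ = M c_p/UA = 1043.8 min; T_ss = T_amb + Q̇/UA = 18.6 + 426/4.92 = 105.19 °C.
T(t) = T_ss + (T₀ − T_ss)e^(−t/τ); set T = 116:
t = −τ ln[(T − T_ss)/(T₀ − T_ss)] = −1043.8 · ln(0.36273) = 1058.5 min.

1060 min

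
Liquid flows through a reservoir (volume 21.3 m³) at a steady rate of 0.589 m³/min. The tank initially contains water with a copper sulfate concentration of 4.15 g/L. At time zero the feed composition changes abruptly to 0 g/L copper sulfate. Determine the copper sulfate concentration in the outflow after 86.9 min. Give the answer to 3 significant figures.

0.375 g/L

Unsteady species balance (constant V, well mixed): V dC/dt = Q(C_in − C).
Rewrite as dC/dt + C/τ = C_in/τ, τ = V/Q = 36.163 min.
C approaches C_in exponentially: C(t) = C_in + (C₀ − C_in) e^(−t/τ).
C(86.9) = 0 + (4.15 − 0)·e^(−86.9/36.163) = 0 + (4.1500)·0.090445 = 0.37535 g/L.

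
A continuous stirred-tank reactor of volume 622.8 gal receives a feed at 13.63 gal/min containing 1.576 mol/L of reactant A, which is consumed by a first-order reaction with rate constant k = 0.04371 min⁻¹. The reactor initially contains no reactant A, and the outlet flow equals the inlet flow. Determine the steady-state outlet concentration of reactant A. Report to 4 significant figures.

0.5258 mol/L

V dC/dt = Q(C_in − C) − k V C.
Steady state (dC/dt = 0): C_ss = Q C_in/(Q + kV) = C_in/(1 + kV/Q).
C_ss = 13.63·1.576/(13.63 + 0.04371·622.8) = 21.4809/40.8526 = 0.525814 mol/L.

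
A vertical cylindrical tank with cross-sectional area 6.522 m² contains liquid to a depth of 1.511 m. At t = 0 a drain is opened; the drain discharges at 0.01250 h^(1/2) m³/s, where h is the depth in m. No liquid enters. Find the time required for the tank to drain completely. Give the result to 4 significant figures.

With no inflow, A dh/dt = −0.01250 √h.
Separate and integrate: 2(√h − √h₀) = −(0.01250/A) t.
Tank is empty when √h = 0: t_empty = 2A√h₀/0.01250.
t_empty = 2·6.522·√1.511/0.01250 = 13.0440·1.22923/0.01250 = 1282.72 s.

1283 s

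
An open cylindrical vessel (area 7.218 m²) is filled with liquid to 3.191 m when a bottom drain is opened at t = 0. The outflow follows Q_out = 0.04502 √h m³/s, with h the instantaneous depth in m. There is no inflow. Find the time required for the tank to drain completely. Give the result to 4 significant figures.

A dh/dt = −Q_out = −0.04502 √h.
∫ h^(−1/2) dh = −(0.04502/A) ∫ dt, giving 2√h = 2√h₀ − (0.04502/A) t.
Tank is empty when √h = 0: t_empty = 2A√h₀/0.04502.
t_empty = 2·7.218·√3.191/0.04502 = 14.4360·1.78634/0.04502 = 572.802 s.

572.8 s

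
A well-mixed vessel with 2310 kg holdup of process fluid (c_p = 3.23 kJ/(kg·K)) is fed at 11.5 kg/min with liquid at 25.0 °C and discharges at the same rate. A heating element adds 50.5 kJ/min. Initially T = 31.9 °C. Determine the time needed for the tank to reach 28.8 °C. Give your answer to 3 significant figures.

165 min

M c_p dT/dt = ṁ c_p (T_in − T) + Q̇.
τ = M/ṁ = 200.87 min; T_ss = T_in + Q̇/(ṁ c_p) = 26.360 °C.
T(t) = T_ss + (T₀ − T_ss) e^(−t/τ). Set T = 28.8:
e^(−t/τ) = (28.8 − 26.360)/(31.9 − 26.360) = 0.44048
t = −200.87 · ln(0.44048) = 164.69 min.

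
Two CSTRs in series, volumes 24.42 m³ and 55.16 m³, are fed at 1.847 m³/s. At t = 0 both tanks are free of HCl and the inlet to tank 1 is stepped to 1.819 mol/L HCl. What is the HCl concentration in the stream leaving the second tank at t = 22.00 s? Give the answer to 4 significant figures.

Each tank obeys Vᵢ dCᵢ/dt = Q(Cᵢ₋₁ − Cᵢ), so τᵢ = Vᵢ/Q.
τ₁ = 24.42/1.847 = 13.2214 s; τ₂ = 55.16/1.847 = 29.8646 s.
Solving the cascade with C₁(0)=C₂(0)=0 gives C₂(t) = C_in[1 − (τ₁ e^(−t/τ₁) − τ₂ e^(−t/τ₂))/(τ₁ − τ₂)].
At t = 22.00: e^(−t/τ₁) = 0.189387, e^(−t/τ₂) = 0.478712.
C₂ = 1.819·[1 − (13.2214·0.189387 − 29.8646·0.478712)/(-16.6432)] = 1.819·0.291447 = 0.530143 mol/L.

0.5301 mol/L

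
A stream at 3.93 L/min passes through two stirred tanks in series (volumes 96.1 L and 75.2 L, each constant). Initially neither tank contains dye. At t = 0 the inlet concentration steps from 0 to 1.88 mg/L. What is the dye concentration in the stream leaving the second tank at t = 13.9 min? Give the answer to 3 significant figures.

Each tank obeys Vᵢ dCᵢ/dt = Q(Cᵢ₋₁ − Cᵢ), so τᵢ = Vᵢ/Q.
τ₁ = 96.1/3.93 = 24.453 min; τ₂ = 75.2/3.93 = 19.135 min.
Solving the cascade with C₁(0)=C₂(0)=0 gives C₂(t) = C_in[1 − (τ₁ e^(−t/τ₁) − τ₂ e^(−t/τ₂))/(τ₁ − τ₂)].
At t = 13.9: e^(−t/τ₁) = 0.56641, e^(−t/τ₂) = 0.48364.
C₂ = 1.88·[1 − (24.453·0.56641 − 19.135·0.48364)/(5.3181)] = 1.88·0.13577 = 0.25524 mg/L.

0.255 mg/L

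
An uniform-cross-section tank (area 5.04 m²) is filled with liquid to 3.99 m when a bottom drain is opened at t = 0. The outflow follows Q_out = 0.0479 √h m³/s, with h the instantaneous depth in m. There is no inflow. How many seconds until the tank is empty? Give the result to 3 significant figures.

Mass balance (ρ constant): A dh/dt = −0.0479 √h.
This is separable: 2 d(√h)/dt = −0.0479/A, so √h = √h₀ − (0.0479/(2A)) t.
Set h = 0: 2√h₀ = (0.0479/A) t_empty ⇒ t_empty = 2A√h₀/0.0479.
t_empty = 2·5.04·√3.99/0.0479 = 10.080·1.9975/0.0479 = 420.35 s.

420 s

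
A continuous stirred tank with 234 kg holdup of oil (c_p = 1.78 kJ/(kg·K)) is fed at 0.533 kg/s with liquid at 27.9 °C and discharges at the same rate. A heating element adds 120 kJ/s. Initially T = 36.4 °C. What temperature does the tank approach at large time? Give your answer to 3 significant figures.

154 °C

M c_p dT/dt = ṁ c_p (T_in − T) + Q̇.
At steady state dT/dt = 0 ⇒ T_ss = T_in + Q̇/(ṁ c_p) = 27.9 + 120/(0.533·1.78) = 154.38 °C.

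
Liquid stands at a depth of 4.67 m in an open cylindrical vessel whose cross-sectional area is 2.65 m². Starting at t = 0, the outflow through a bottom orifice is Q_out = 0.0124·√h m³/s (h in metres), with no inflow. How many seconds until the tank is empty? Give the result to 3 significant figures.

924 s

A dh/dt = −Q_out = −0.0124 √h.
This is separable: 2 d(√h)/dt = −0.0124/A, so √h = √h₀ − (0.0124/(2A)) t.
Tank is empty when √h = 0: t_empty = 2A√h₀/0.0124.
t_empty = 2·2.65·√4.67/0.0124 = 5.3000·2.1610/0.0124 = 923.66 s.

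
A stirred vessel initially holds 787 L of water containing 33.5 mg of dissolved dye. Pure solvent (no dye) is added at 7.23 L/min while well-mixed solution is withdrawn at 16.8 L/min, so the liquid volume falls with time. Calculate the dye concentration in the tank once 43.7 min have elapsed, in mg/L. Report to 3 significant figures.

Let m(t) be the amount of dye. Volume: V(t) = V₀ + (Q_in − Q_out) t = 787 − 9.5700 t; V(43.7) = 368.79 L.
Solute balance: dm/dt = 0 − Q_out C = −Q_out m/V(t).
Separate: dm/m = −Q_out dt/V(t) ⇒ ln(m/m₀) = −(Q_out/(Q_in−Q_out)) ln(V/V₀).
m = m₀ (V₀/V)^(Q_out/(Q_in−Q_out)) = 33.5 × (787/368.79)^(-1.7555) = 8.8542 mg.
C = m/V = 8.8542/368.79 = 0.024009 mg/L.

0.0240 mg/L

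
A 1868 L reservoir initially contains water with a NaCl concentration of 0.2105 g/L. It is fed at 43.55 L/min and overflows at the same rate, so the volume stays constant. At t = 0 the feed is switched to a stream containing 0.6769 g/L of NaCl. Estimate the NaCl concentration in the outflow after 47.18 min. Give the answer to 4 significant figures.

Accumulation = in − out for the solute gives V dC/dt = Q(C_in − C).
Rewrite as dC/dt + C/τ = C_in/τ, τ = V/Q = 42.8932 min.
This is linear first-order; C(t) = C_in + (C₀ − C_in) e^(−t/τ).
C(47.18) = 0.6769 + (0.2105 − 0.6769)·e^(−47.18/42.8932) = 0.6769 + (-0.466400)·0.332891 = 0.521640 g/L.

0.5216 g/L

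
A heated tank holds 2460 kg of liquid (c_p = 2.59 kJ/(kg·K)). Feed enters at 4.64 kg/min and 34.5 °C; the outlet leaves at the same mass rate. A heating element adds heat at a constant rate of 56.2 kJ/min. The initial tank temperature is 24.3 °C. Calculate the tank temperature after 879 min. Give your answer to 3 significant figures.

36.3 °C

M c_p dT/dt = ṁ c_p (T_in − T) + Q̇.
τ = M/ṁ = 530.17 min; T_ss = T_in + Q̇/(ṁ c_p) = 34.5 + 56.2/(4.64·2.59) = 39.176 °C.
Solution: T(t) = T_ss + (T₀ − T_ss) e^(−t/τ).
T(879) = 39.176 + (-14.876)·e^(−879/530.17) = 39.176 + (-14.876)·0.19053 = 36.342 °C.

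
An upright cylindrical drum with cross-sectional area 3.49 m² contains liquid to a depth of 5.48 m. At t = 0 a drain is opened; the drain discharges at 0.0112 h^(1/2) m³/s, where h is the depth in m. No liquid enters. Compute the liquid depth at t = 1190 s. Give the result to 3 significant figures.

0.186 m

A dh/dt = −Q_out = −0.0112 √h.
Separate and integrate: 2(√h − √h₀) = −(0.0112/A) t.
√h = √5.48 − 0.0112·1190/(2·3.49) = 2.3409 − 1.9095 = 0.43148.
h = 0.43148² = 0.18618 m.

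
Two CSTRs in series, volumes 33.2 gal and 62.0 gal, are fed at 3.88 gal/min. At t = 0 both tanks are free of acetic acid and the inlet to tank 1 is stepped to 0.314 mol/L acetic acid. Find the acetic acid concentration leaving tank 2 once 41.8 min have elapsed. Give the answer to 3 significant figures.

0.267 mol/L

Each tank obeys Vᵢ dCᵢ/dt = Q(Cᵢ₋₁ − Cᵢ), so τᵢ = Vᵢ/Q.
τ₁ = 33.2/3.88 = 8.5567 min; τ₂ = 62.0/3.88 = 15.979 min.
Tank 1: C₁ = C_in(1 − e^(−t/τ₁)). Tank 2 (τ₁ ≠ τ₂): C₂ = C_in[1 − (τ₁ e^(−t/τ₁) − τ₂ e^(−t/τ₂))/(τ₁ − τ₂)].
At t = 41.8: e^(−t/τ₁) = 0.0075587, e^(−t/τ₂) = 0.073104.
C₂ = 0.314·[1 − (8.5567·0.0075587 − 15.979·0.073104)/(-7.4227)] = 0.314·0.85134 = 0.26732 mol/L.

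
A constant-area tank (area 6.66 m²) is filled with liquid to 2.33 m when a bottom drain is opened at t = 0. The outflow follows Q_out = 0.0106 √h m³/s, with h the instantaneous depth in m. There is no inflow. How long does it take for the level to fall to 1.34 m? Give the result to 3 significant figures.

463 s

With no inflow, A dh/dt = −0.0106 √h.
Separate and integrate: 2(√h − √h₀) = −(0.0106/A) t.
t = 2A(√h₀ − √h)/0.0106 = 2·6.66·(√2.33 − √1.34)/0.0106
  = 13.320 × (1.5264 − 1.1576) / 0.0106 = 463.50 s.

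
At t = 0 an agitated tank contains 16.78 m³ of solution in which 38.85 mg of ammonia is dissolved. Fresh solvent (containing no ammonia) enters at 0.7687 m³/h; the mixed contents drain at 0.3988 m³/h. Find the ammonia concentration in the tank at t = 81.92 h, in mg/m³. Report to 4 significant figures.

Total volume: dV/dt = Q_in − Q_out = 0.369900 m³/h, so V(t) = 16.78 + 0.369900 t and V(81.92) = 47.0822 m³.
No ammonia enters, so dm/dt = −Q_out · (m/V).
Separate: dm/m = −Q_out dt/V(t) ⇒ ln(m/m₀) = −(Q_out/(Q_in−Q_out)) ln(V/V₀).
m = m₀ (V₀/V)^(Q_out/(Q_in−Q_out)) = 38.85 × (16.78/47.0822)^(1.07813) = 12.7738 mg.
C = m/V = 12.7738/47.0822 = 0.271308 mg/m³.

0.2713 mg/m³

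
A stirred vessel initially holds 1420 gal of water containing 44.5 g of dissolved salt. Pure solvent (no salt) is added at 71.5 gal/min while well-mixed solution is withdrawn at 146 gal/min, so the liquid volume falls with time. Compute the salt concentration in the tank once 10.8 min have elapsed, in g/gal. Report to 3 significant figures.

0.0140 g/gal

Total volume: dV/dt = Q_in − Q_out = -74.500 gal/min, so V(t) = 1420 − 74.500 t and V(10.8) = 615.40 gal.
Species balance (pure solvent in): dm/dt = −Q_out · m/V(t).
Separate: dm/m = −Q_out dt/V(t) ⇒ ln(m/m₀) = −(Q_out/(Q_in−Q_out)) ln(V/V₀).
m = m₀ (V₀/V)^(Q_out/(Q_in−Q_out)) = 44.5 × (1420/615.40)^(-1.9597) = 8.6441 g.
C = m/V = 8.6441/615.40 = 0.014046 g/gal.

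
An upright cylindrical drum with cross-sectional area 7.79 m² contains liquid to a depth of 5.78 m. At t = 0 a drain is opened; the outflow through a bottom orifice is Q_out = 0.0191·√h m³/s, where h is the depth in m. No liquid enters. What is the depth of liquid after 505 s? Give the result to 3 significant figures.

3.19 m

A dh/dt = −Q_out = −0.0191 √h.
∫ h^(−1/2) dh = −(0.0191/A) ∫ dt, giving 2√h = 2√h₀ − (0.0191/A) t.
√h = √5.78 − 0.0191·505/(2·7.79) = 2.4042 − 0.61909 = 1.7851.
h = 1.7851² = 3.1865 m.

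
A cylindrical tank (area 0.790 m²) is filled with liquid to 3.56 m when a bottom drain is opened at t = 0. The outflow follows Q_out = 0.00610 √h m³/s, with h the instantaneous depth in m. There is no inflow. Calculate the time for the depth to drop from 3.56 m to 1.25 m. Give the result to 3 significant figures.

With no inflow, A dh/dt = −0.00610 √h.
Separate and integrate: 2(√h − √h₀) = −(0.00610/A) t.
t = 2A(√h₀ − √h)/0.00610 = 2·0.790·(√3.56 − √1.25)/0.00610
  = 1.5800 × (1.8868 − 1.1180) / 0.00610 = 199.12 s.

199 s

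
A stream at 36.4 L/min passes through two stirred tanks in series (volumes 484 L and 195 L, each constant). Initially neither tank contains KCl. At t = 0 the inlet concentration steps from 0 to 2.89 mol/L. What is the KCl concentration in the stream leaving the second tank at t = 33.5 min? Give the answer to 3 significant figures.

Each tank obeys Vᵢ dCᵢ/dt = Q(Cᵢ₋₁ − Cᵢ), so τᵢ = Vᵢ/Q.
τ₁ = 484/36.4 = 13.297 min; τ₂ = 195/36.4 = 5.3571 min.
Tank 1: C₁ = C_in(1 − e^(−t/τ₁)). Tank 2 (τ₁ ≠ τ₂): C₂ = C_in[1 − (τ₁ e^(−t/τ₁) − τ₂ e^(−t/τ₂))/(τ₁ − τ₂)].
At t = 33.5: e^(−t/τ₁) = 0.080506, e^(−t/τ₂) = 0.0019240.
C₂ = 2.89·[1 − (13.297·0.080506 − 5.3571·0.0019240)/(7.9396)] = 2.89·0.86647 = 2.5041 mol/L.

2.50 mol/L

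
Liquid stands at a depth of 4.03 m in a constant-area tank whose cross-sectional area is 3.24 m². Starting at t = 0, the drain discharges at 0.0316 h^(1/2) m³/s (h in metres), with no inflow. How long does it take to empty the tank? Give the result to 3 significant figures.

A dh/dt = −Q_out = −0.0316 √h.
Separate and integrate: 2(√h − √h₀) = −(0.0316/A) t.
Tank is empty when √h = 0: t_empty = 2A√h₀/0.0316.
t_empty = 2·3.24·√4.03/0.0316 = 6.4800·2.0075/0.0316 = 411.66 s.

412 s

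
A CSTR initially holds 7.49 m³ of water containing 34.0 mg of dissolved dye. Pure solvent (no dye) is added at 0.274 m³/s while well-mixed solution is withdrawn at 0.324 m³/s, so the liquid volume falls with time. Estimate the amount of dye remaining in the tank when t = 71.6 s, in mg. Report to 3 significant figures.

Total volume: dV/dt = Q_in − Q_out = -0.050000 m³/s, so V(t) = 7.49 − 0.050000 t and V(71.6) = 3.9100 m³.
Solute balance: dm/dt = 0 − Q_out C = −Q_out m/V(t).
Separate: dm/m = −Q_out dt/V(t) ⇒ ln(m/m₀) = −(Q_out/(Q_in−Q_out)) ln(V/V₀).
m = m₀ (V₀/V)^(Q_out/(Q_in−Q_out)) = 34.0 × (7.49/3.9100)^(-6.4800) = 0.50367 mg.

0.504 mg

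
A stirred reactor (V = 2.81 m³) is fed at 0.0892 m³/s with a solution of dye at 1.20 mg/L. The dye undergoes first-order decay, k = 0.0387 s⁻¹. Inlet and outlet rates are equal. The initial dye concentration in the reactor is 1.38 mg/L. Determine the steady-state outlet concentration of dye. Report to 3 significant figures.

0.541 mg/L

Species balance: V dC/dt = Q C_in − Q C − k V C.
At steady state: 0 = Q C_in − (Q + kV) C_ss, so C_ss = Q C_in/(Q + kV).
C_ss = 0.0892·1.20/(0.0892 + 0.0387·2.81) = 0.10704/0.19795 = 0.54075 mg/L.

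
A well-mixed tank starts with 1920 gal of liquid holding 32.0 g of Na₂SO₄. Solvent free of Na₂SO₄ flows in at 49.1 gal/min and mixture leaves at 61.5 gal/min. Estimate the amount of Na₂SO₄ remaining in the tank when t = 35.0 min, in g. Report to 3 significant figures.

Let m(t) be the amount of Na₂SO₄. Volume: V(t) = V₀ + (Q_in − Q_out) t = 1920 − 12.400 t; V(35.0) = 1486.0 gal.
Species balance (pure solvent in): dm/dt = −Q_out · m/V(t).
dm/m = −Q_out dt/(V₀ − 12.400 t); integrating gives ln(m/m₀) = −(Q_out/(Q_in−Q_out)) ln(V/V₀).
m = m₀ (V₀/V)^(Q_out/(Q_in−Q_out)) = 32.0 × (1920/1486.0)^(-4.9597) = 8.9789 g.

8.98 g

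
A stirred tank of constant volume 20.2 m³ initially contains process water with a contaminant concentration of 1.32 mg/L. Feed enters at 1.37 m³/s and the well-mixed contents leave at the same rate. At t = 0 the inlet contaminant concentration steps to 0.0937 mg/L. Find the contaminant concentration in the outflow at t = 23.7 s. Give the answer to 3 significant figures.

0.339 mg/L

Transient balance on the dissolved component: V dC/dt = Q(C_in − C).
Time constant τ = V/Q = 20.2/1.37 = 14.745 s.
Solution: C(t) = C_in + (C₀ − C_in) e^(−t/τ).
C(23.7) = 0.0937 + (1.32 − 0.0937)·e^(−23.7/14.745) = 0.0937 + (1.2263)·0.20041 = 0.33947 mg/L.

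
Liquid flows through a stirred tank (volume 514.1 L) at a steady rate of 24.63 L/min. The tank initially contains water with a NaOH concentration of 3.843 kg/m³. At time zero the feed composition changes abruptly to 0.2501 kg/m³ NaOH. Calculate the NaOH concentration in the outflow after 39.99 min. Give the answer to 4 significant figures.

Unsteady species balance (constant V, well mixed): V dC/dt = Q(C_in − C).
Time constant τ = V/Q = 514.1/24.63 = 20.8729 min.
Integrating: C(t) = C_in + (C₀ − C_in) e^(−t/τ).
C(39.99) = 0.2501 + (3.843 − 0.2501)·e^(−39.99/20.8729) = 0.2501 + (3.59290)·0.147212 = 0.779019 kg/m³.

0.7790 kg/m³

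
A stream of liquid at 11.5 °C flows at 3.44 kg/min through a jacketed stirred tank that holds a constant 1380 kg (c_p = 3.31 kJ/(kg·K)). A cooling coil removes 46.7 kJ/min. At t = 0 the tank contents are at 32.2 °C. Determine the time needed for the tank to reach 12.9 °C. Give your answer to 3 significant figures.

M c_p dT/dt = ṁ c_p (T_in − T) − Q̇.
τ = M/ṁ = 401.16 min; T_ss = T_in − Q̇/(ṁ c_p) = 7.3986 °C.
T(t) = T_ss + (T₀ − T_ss) e^(−t/τ). Set T = 12.9:
e^(−t/τ) = (12.9 − 7.3986)/(32.2 − 7.3986) = 0.22182
t = −401.16 · ln(0.22182) = 604.11 min.

604 min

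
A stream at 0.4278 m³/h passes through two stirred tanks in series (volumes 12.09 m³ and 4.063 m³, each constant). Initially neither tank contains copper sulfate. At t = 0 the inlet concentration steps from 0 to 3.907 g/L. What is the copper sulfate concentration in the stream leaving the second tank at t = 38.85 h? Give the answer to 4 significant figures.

2.452 g/L

Time constants: τᵢ = Vᵢ/Q for each well-mixed tank.
τ₁ = 12.09/0.4278 = 28.2609 h; τ₂ = 4.063/0.4278 = 9.49743 h.
Solving the cascade with C₁(0)=C₂(0)=0 gives C₂(t) = C_in[1 − (τ₁ e^(−t/τ₁) − τ₂ e^(−t/τ₂))/(τ₁ − τ₂)].
At t = 38.85: e^(−t/τ₁) = 0.252917, e^(−t/τ₂) = 0.0167295.
C₂ = 3.907·[1 − (28.2609·0.252917 − 9.49743·0.0167295)/(18.7634)] = 3.907·0.627532 = 2.45177 g/L.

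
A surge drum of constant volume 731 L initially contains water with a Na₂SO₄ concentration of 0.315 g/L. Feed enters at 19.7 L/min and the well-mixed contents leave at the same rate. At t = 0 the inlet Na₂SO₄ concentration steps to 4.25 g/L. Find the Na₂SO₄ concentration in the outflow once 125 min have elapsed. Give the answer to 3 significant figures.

Unsteady species balance (constant V, well mixed): V dC/dt = Q(C_in − C).
So dC/dt = (C_in − C)/τ with τ = V/Q = 731/19.7 = 37.107 min.
Solution: C(t) = C_in + (C₀ − C_in) e^(−t/τ).
C(125) = 4.25 + (0.315 − 4.25)·e^(−125/37.107) = 4.25 + (-3.9350)·0.034435 = 4.1145 g/L.

4.11 g/L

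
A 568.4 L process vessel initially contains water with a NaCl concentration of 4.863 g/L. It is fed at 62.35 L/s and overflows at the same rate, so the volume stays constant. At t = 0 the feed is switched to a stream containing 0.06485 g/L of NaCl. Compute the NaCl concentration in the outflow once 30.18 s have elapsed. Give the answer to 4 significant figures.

Mass balance on the solute (V constant): V dC/dt = Q(C_in − C).
So dC/dt = (C_in − C)/τ with τ = V/Q = 568.4/62.35 = 9.11628 s.
Solution: C(t) = C_in + (C₀ − C_in) e^(−t/τ).
C(30.18) = 0.06485 + (4.863 − 0.06485)·e^(−30.18/9.11628) = 0.06485 + (4.79815)·0.0364957 = 0.239962 g/L.

0.2400 g/L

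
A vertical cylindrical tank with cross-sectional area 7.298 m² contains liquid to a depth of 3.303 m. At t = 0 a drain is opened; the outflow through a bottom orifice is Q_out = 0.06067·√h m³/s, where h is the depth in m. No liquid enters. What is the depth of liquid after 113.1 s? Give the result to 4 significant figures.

1.815 m

A dh/dt = −Q_out = −0.06067 √h.
Separate and integrate: 2(√h − √h₀) = −(0.06067/A) t.
√h = √3.303 − 0.06067·113.1/(2·7.298) = 1.81742 − 0.470114 = 1.34730.
h = 1.34730² = 1.81522 m.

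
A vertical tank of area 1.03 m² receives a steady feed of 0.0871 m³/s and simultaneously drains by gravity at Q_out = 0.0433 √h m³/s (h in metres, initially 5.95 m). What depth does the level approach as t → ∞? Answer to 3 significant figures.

Level balance: A dh/dt = 0.0871 − 0.0433 √h. Setting dh/dt = 0:
Q_in = 0.0433 √h_ss ⇒ √h_ss = 0.0871/0.0433 = 2.0115.
h_ss = 2.0115² = 4.0463 m. (Since h₀ = 5.95 m > h_ss, the level will fall toward this value.)

4.05 m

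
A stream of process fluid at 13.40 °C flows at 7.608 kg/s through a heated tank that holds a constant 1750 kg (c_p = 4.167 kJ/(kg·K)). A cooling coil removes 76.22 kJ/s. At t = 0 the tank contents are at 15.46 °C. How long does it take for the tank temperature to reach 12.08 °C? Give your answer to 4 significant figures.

325.5 s

M c_p dT/dt = ṁ c_p (T_in − T) − Q̇.
τ = M/ṁ = 230.021 s; T_ss = T_in − Q̇/(ṁ c_p) = 10.9958 °C.
T(t) = T_ss + (T₀ − T_ss) e^(−t/τ). Set T = 12.08:
e^(−t/τ) = (12.08 − 10.9958)/(15.46 − 10.9958) = 0.242870
t = −230.021 · ln(0.242870) = 325.533 s.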